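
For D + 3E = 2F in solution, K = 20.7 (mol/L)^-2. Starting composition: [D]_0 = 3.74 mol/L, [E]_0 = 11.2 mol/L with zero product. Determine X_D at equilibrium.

Let X = conversion of D; extent ξ = 3.74·X mol/L.
Concentrations: [D] = 3.74 − 3.74X; [E] = 11.2 − 11.2X; [F] = 7.48X.
K = [F]^2 / ([D] [E]^3).
Equating to 20.7 (mol/L)^-2: the physical root is X = 0.859.

X = 0.859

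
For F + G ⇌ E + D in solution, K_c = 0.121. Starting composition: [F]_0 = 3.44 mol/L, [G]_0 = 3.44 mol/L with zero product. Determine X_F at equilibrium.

X = 0.258

Let X = conversion of F; extent ξ = 3.44·X mol/L.
Concentrations: [F] = 3.44 − 3.44X; [G] = 3.44 − 3.44X; [E] = 3.44X; [D] = 3.44X.
K_c = [E] [D] / ([F] [G]).
Setting equal to 0.121 and solving for X on (0,1) gives X = 0.258.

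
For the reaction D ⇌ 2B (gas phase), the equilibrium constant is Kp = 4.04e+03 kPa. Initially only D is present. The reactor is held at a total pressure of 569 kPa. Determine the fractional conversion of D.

Take 1 mol D as basis and let X be its fractional conversion, so ξ = X.
Species balance: n_D = 1 − X; n_B = 2X.
Summing: n_T = 1 + X.
With p_i = (n_i/n_T)P, Kp = p_B^2 / (p_D).
Setting this equal to 4.04e+03 kPa and taking the physical root (0 < X < 1) gives X = 0.800.

X = 0.800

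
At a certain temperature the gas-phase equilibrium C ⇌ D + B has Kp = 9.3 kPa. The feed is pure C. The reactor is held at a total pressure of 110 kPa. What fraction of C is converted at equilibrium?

Let X = conversion of C (basis 1 mol C); extent of reaction ξ = X.
Species balance: n_C = 1 − X; n_D = X; n_B = X.
Summing: n_T = 1 + X.
Mole fractions y_i = n_i/n_T; Kp = p_D p_B / (p_C) with p_i = y_i·P.
Substituting and setting equal to 9.3 kPa gives a polynomial in X; the root in (0,1) is X = 0.279.

X = 0.279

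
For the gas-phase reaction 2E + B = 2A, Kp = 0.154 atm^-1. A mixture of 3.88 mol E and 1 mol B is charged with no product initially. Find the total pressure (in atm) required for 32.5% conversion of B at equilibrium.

P = 1.77 atm

Take 1 mol B as basis and let X be its fractional conversion, so ξ = X.
Moles: n_E = 3.88 − 2X; n_B = 1 − X; n_A = 2X.
Total moles n_T = 4.88 − X.
Kp = p_A^2 / (p_E^2 p_B) with p_i = (n_i/n_T)·P.
At X = 0.325: the mole-fraction product g(X) = Π y_i^ν_i = 0.2733. Since Kp = g(X)·P^{-1}, P = (g/Kp)^(1/1) = (0.2733/0.154)^(1/1) = 1.77 atm.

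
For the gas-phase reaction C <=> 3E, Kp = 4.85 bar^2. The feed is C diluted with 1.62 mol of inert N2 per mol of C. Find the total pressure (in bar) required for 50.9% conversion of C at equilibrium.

Take 1 mol C as basis and let X be its fractional conversion, so ξ = X.
Mole table: n_C = 1 − X; n_E = 3X; n_I = 1.62 (inert).
n_T = Σnᵢ = 2.62 + 2X.
Kp = p_E^3 / (p_C) with p_i = (n_i/n_T)·P.
At X = 0.509: the mole-fraction product g(X) = Π y_i^ν_i = 0.5479. Since Kp = g(X)·P^{2}, P = (Kp/g)^(1/2) = (4.85/0.5479)^(1/2) = 2.98 bar.

P = 2.98 bar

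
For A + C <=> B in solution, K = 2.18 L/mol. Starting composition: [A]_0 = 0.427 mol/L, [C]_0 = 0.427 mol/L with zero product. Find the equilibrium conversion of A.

Let X = conversion of A; extent ξ = 0.427·X mol/L.
Concentrations: [A] = 0.427 − 0.427X; [C] = 0.427 − 0.427X; [B] = 0.427X.
K = [B] / ([A] [C]).
Setting equal to 2.18 and solving for X on (0,1) gives X = 0.370.

X = 0.370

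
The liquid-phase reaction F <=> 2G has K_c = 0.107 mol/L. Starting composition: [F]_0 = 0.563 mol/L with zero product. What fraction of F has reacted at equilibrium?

X = 0.196

Let X = conversion of F; extent ξ = 0.563·X mol/L.
Concentrations: [F] = 0.563 − 0.563X; [G] = 1.13X.
K_c = [G]^2 / ([F]).
Equating to 0.107 mol/L: the physical root is X = 0.196.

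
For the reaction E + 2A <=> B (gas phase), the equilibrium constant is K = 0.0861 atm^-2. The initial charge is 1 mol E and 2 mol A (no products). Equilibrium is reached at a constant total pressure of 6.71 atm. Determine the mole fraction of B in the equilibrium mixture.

y_B = 0.246

Take 1 mol E as basis and let X be its fractional conversion, so ξ = X.
Mole table: n_E = 1 − X; n_A = 2 − 2X; n_B = X.
n_T = Σnᵢ = 3 − 2X.
With p_i = (n_i/n_T)P, K = p_B / (p_E p_A^2).
Equating to 0.0861 atm^-2 and solving on 0 < X < 1: X = 0.495.
Then n_B = 0.495, n_T = 2.01, so y_B = 0.246.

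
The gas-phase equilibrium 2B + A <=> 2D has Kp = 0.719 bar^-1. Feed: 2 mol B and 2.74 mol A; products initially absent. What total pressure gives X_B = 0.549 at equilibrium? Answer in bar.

Basis: 2 mol B initially; let X = conversion of B. Extent ξ = X.
Species balance: n_B = 2 − 2X; n_A = 2.74 − X; n_D = 2X.
Total moles n_T = 4.74 − X.
Kp = p_D^2 / (p_B^2 p_A) with p_i = (n_i/n_T)·P.
At X = 0.549: the mole-fraction product g(X) = Π y_i^ν_i = 2.834. Since Kp = g(X)·P^{-1}, P = (g/Kp)^(1/1) = (2.834/0.719)^(1/1) = 3.94 bar.

P = 3.94 bar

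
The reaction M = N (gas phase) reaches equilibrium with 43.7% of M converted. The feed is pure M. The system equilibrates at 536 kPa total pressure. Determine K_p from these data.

Let X = conversion of M (basis 1 mol M); extent of reaction ξ = X.
At extent ξ: n_M = 1 − X; n_N = X.
Total moles n_T = 1 (Δν = 0, constant).
At X = 0.437: n_M = 0.563, n_N = 0.437, n_T = 1.
p_i = (n_i/n_T)·P. K_p = p_N / (p_M) = 0.776.

K_p = 0.776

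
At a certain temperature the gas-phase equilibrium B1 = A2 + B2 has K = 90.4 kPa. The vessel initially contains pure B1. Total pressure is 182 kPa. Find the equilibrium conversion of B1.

Take 1 mol B1 as basis and let X be its fractional conversion, so ξ = X.
Species balance: n_B1 = 1 − X; n_A2 = X; n_B2 = X.
Summing: n_T = 1 + X.
y_i = n_i/n_T, p_i = y_i·P. K = p_A2 p_B2 / (p_B1).
Equating to 90.4 kPa and solving on 0 < X < 1: X = 0.576.

X = 0.576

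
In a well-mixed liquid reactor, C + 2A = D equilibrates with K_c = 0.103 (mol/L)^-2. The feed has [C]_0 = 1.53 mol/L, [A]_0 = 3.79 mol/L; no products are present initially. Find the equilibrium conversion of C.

X = 0.403

Let X = conversion of C; extent ξ = 1.53·X mol/L.
Concentrations: [C] = 1.53 − 1.53X; [A] = 3.79 − 3.06X; [D] = 1.53X.
K_c = [D] / ([C] [A]^2).
Setting equal to 0.103 and solving for X on (0,1) gives X = 0.403.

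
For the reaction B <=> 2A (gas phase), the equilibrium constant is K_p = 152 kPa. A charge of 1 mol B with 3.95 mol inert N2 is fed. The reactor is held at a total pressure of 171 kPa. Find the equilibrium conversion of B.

Take 1 mol B as basis and let X be its fractional conversion, so ξ = X.
Species balance: n_B = 1 − X; n_A = 2X; n_I = 3.95 (inert).
Total moles n_T = 4.95 + X.
Mole fractions y_i = n_i/n_T; K_p = p_A^2 / (p_B) with p_i = y_i·P.
Setting this equal to 152 kPa and taking the physical root (0 < X < 1) gives X = 0.655.

X = 0.655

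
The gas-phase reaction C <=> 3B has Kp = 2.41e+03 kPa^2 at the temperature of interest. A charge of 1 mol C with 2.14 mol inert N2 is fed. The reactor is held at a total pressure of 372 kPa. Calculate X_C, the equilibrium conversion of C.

X = 0.186

Take 1 mol C as basis and let X be its fractional conversion, so ξ = X.
Species balance: n_C = 1 − X; n_B = 3X; n_I = 2.14 (inert).
Total moles n_T = 3.14 + 2X.
With p_i = (n_i/n_T)P, Kp = p_B^3 / (p_C).
Substituting and setting equal to 2.41e+03 kPa^2 gives a polynomial in X; the root in (0,1) is X = 0.186.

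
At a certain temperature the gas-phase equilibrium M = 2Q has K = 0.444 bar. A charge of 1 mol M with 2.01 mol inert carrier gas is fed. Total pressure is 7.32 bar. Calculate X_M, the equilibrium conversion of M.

Take 1 mol M as basis and let X be its fractional conversion, so ξ = X.
Mole table: n_M = 1 − X; n_Q = 2X; n_I = 2.01 (inert).
Summing: n_T = 3.01 + X.
With p_i = (n_i/n_T)P, K = p_Q^2 / (p_M).
Substituting and setting equal to 0.444 bar gives a polynomial in X; the root in (0,1) is X = 0.198.

X = 0.198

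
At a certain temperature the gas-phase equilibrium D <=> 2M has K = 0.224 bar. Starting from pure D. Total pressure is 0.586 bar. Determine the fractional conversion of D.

X = 0.295

Let X = conversion of D (basis 1 mol D); extent of reaction ξ = X.
Species balance: n_D = 1 − X; n_M = 2X.
Total moles n_T = 1 + X.
With p_i = (n_i/n_T)P, K = p_M^2 / (p_D).
Setting this equal to 0.224 bar and taking the physical root (0 < X < 1) gives X = 0.295.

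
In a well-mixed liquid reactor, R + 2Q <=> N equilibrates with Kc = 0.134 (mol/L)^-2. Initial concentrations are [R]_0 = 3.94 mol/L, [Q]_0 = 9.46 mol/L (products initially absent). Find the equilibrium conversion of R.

X = 0.687

Let X = conversion of R; extent ξ = 3.94·X mol/L.
Concentrations: [R] = 3.94 − 3.94X; [Q] = 9.46 − 7.88X; [N] = 3.94X.
Kc = [N] / ([R] [Q]^2).
Equating to 0.134 (mol/L)^-2: the physical root is X = 0.687.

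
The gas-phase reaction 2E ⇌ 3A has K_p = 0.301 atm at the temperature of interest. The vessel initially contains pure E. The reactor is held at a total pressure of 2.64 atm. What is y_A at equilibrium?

y_A = 0.360

Take 1 mol E as basis and let X be its fractional conversion, so ξ = 0.5X.
At extent ξ: n_E = 1 − X; n_A = 1.5X.
Total moles n_T = 1 + 0.5X.
Mole fractions y_i = n_i/n_T; K_p = p_A^3 / (p_E^2) with p_i = y_i·P.
Substituting and setting equal to 0.301 atm gives a polynomial in X; the root in (0,1) is X = 0.273.
Then n_A = 0.409, n_T = 1.14, so y_A = 0.360.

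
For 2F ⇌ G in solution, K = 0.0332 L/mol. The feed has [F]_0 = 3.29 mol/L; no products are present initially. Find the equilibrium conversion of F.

X = 0.156

Let X = conversion of F; extent ξ = 3.29X/2 mol/L.
Concentrations: [F] = 3.29 − 3.29X; [G] = 1.65X.
K = [G] / ([F]^2).
This equals 0.0332 at X = 0.156 (the root in 0 < X < 1).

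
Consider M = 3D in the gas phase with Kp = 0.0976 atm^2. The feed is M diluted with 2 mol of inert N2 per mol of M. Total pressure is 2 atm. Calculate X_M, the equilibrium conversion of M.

Let X = conversion of M (basis 1 mol M); extent of reaction ξ = X.
Moles: n_M = 1 − X; n_D = 3X; n_I = 2 (inert).
Total moles n_T = 3 + 2X.
Mole fractions y_i = n_i/n_T; Kp = p_D^3 / (p_M) with p_i = y_i·P.
Equating to 0.0976 atm^2 and solving on 0 < X < 1: X = 0.203.

X = 0.203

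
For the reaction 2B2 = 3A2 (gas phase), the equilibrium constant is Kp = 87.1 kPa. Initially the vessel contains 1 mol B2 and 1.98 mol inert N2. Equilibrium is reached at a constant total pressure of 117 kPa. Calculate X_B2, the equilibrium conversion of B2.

X = 0.536

Basis: 1 mol B2 initially; let X = conversion of B2. Extent ξ = 0.5X.
Moles: n_B2 = 1 − X; n_A2 = 1.5X; n_I = 1.98 (inert).
n_T = Σnᵢ = 2.98 + 0.5X.
Mole fractions y_i = n_i/n_T; Kp = p_A2^3 / (p_B2^2) with p_i = y_i·P.
Equating to 87.1 kPa and solving on 0 < X < 1: X = 0.536.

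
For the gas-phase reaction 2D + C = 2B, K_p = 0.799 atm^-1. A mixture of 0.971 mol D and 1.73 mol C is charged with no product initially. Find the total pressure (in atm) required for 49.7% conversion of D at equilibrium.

P = 2.02 atm

Let X = conversion of D (basis 0.971 mol D); extent of reaction ξ = 0.485X.
Mole table: n_D = 0.971 − 0.971X; n_C = 1.73 − 0.485X; n_B = 0.971X.
Total moles n_T = 2.7 − 0.485X.
K_p = p_B^2 / (p_D^2 p_C) with p_i = (n_i/n_T)·P.
At X = 0.497: the mole-fraction product g(X) = Π y_i^ν_i = 1.613. Since K_p = g(X)·P^{-1}, P = (g/K_p)^(1/1) = (1.613/0.799)^(1/1) = 2.02 atm.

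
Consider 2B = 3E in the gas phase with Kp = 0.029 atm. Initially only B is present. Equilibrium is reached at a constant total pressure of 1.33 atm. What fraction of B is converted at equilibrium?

X = 0.169

Basis: 1 mol B initially; let X = conversion of B. Extent ξ = 0.5X.
At extent ξ: n_B = 1 − X; n_E = 1.5X.
n_T = Σnᵢ = 1 + 0.5X.
With p_i = (n_i/n_T)P, Kp = p_E^3 / (p_B^2).
Setting this equal to 0.029 atm and taking the physical root (0 < X < 1) gives X = 0.169.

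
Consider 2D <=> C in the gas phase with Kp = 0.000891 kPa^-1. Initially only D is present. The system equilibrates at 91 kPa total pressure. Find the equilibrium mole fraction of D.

Basis: 1 mol D initially; let X = conversion of D. Extent ξ = 0.5X.
At extent ξ: n_D = 1 − X; n_C = 0.5X.
n_T = Σnᵢ = 1 − 0.5X.
With p_i = (n_i/n_T)P, Kp = p_C / (p_D^2).
Setting this equal to 0.000891 kPa^-1 and taking the physical root (0 < X < 1) gives X = 0.131.
Then n_D = 0.869, n_T = 0.934, so y_D = 0.930.

y_D = 0.930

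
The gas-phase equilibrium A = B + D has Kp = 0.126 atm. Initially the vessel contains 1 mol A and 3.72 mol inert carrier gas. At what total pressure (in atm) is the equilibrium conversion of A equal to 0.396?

Take 1 mol A as basis and let X be its fractional conversion, so ξ = X.
At extent ξ: n_A = 1 − X; n_B = X; n_D = X; n_I = 3.72 (inert).
n_T = Σnᵢ = 4.72 + X.
Kp = p_B p_D / (p_A) with p_i = (n_i/n_T)·P.
At X = 0.396: the mole-fraction product g(X) = Π y_i^ν_i = 0.05075. Since Kp = g(X)·P^{1}, P = (Kp/g)^(1/1) = (0.126/0.05075)^(1/1) = 2.48 atm.

P = 2.48 atm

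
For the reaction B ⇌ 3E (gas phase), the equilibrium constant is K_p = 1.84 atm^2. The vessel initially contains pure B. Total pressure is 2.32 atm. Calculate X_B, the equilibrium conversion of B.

X = 0.281

Basis: 1 mol B initially; let X = conversion of B. Extent ξ = X.
Mole table: n_B = 1 − X; n_E = 3X.
Summing: n_T = 1 + 2X.
Mole fractions y_i = n_i/n_T; K_p = p_E^3 / (p_B) with p_i = y_i·P.
Substituting and setting equal to 1.84 atm^2 gives a polynomial in X; the root in (0,1) is X = 0.281.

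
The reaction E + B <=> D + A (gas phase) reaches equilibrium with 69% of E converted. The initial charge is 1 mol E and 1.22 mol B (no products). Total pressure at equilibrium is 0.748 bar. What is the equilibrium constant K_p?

K_p = 2.9

Basis: 1 mol E initially; let X = conversion of E. Extent ξ = X.
Mole table: n_E = 1 − X; n_B = 1.22 − X; n_D = X; n_A = X.
Total moles n_T = 2.22 (Δν = 0, constant).
At X = 0.69: n_E = 0.31, n_B = 0.53, n_D = 0.69, n_A = 0.69, n_T = 2.22.
p_i = (n_i/n_T)·P. K_p = p_D p_A / (p_E p_B) = 2.9.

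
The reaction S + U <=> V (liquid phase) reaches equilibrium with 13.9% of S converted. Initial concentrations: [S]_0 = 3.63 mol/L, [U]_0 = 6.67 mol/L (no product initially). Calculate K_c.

Let X = conversion of S.
Concentrations: [S] = 3.63 − 3.63X; [U] = 6.67 − 3.63X; [V] = 3.63X.
At X = 0.139: [S] = 3.13, [U] = 6.17, [V] = 0.505.
K_c = [V] / ([S] [U]) = 0.0262 L/mol.

K_c = 0.0262 L/mol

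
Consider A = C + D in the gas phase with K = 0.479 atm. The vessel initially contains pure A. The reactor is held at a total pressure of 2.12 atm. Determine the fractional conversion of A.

X = 0.429

Let X = conversion of A (basis 1 mol A); extent of reaction ξ = X.
Species balance: n_A = 1 − X; n_C = X; n_D = X.
n_T = Σnᵢ = 1 + X.
y_i = n_i/n_T, p_i = y_i·P. K = p_C p_D / (p_A).
Equating to 0.479 atm and solving on 0 < X < 1: X = 0.429.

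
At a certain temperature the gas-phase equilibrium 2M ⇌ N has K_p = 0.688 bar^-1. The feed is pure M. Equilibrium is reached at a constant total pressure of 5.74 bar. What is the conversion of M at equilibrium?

Basis: 1 mol M initially; let X = conversion of M. Extent ξ = 0.5X.
Moles: n_M = 1 − X; n_N = 0.5X.
n_T = Σnᵢ = 1 − 0.5X.
With p_i = (n_i/n_T)P, K_p = p_N / (p_M^2).
This yields a degree-2 equation in X; solving on (0,1), X = 0.756.

X = 0.756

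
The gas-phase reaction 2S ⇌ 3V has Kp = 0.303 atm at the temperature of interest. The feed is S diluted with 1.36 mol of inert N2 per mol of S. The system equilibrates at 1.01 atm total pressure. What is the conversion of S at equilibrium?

Let X = conversion of S (basis 1 mol S); extent of reaction ξ = 0.5X.
Mole table: n_S = 1 − X; n_V = 1.5X; n_I = 1.36 (inert).
Total moles n_T = 2.36 + 0.5X.
y_i = n_i/n_T, p_i = y_i·P. Kp = p_V^3 / (p_S^2).
Setting this equal to 0.303 atm and taking the physical root (0 < X < 1) gives X = 0.424.

X = 0.424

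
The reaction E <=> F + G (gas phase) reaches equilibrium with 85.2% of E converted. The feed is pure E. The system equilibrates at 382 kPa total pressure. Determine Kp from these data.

Kp = 1.01e+03 kPa

Basis: 1 mol E initially; let X = conversion of E. Extent ξ = X.
Mole table: n_E = 1 − X; n_F = X; n_G = X.
n_T = Σnᵢ = 1 + X.
At X = 0.852: n_E = 0.148, n_F = 0.852, n_G = 0.852, n_T = 1.85.
p_i = (n_i/n_T)·P. Kp = p_F p_G / (p_E) = 1.01e+03 kPa.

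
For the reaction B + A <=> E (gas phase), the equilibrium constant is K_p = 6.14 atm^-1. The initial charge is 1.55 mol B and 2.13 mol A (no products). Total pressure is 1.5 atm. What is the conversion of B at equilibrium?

X = 0.775

Take 1.55 mol B as basis and let X be its fractional conversion, so ξ = 1.55X.
At extent ξ: n_B = 1.55 − 1.55X; n_A = 2.13 − 1.55X; n_E = 1.55X.
n_T = Σnᵢ = 3.68 − 1.55X.
With p_i = (n_i/n_T)P, K_p = p_E / (p_B p_A).
Equating to 6.14 atm^-1 and solving on 0 < X < 1: X = 0.775.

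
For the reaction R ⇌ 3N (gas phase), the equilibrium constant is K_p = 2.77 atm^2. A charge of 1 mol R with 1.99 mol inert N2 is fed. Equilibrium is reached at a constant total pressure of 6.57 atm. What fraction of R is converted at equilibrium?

X = 0.278

Basis: 1 mol R initially; let X = conversion of R. Extent ξ = X.
At extent ξ: n_R = 1 − X; n_N = 3X; n_I = 1.99 (inert).
n_T = Σnᵢ = 2.99 + 2X.
y_i = n_i/n_T, p_i = y_i·P. K_p = p_N^3 / (p_R).
This yields a degree-3 equation in X; solving on (0,1), X = 0.278.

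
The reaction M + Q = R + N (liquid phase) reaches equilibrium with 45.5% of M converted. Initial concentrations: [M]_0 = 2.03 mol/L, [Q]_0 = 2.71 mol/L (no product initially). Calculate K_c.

K_c = 0.432

Let X = conversion of M.
Concentrations: [M] = 2.03 − 2.03X; [Q] = 2.71 − 2.03X; [R] = 2.03X; [N] = 2.03X.
At X = 0.455: [M] = 1.11, [Q] = 1.79, [R] = 0.924, [N] = 0.924.
K_c = [R] [N] / ([M] [Q]) = 0.432.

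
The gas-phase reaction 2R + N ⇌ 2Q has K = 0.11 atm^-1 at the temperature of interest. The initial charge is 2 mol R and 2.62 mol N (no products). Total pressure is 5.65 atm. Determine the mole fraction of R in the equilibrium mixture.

Basis: 2 mol R initially; let X = conversion of R. Extent ξ = X.
Moles: n_R = 2 − 2X; n_N = 2.62 − X; n_Q = 2X.
Total moles n_T = 4.62 − X.
With p_i = (n_i/n_T)P, K = p_Q^2 / (p_R^2 p_N).
This yields a degree-3 equation in X; solving on (0,1), X = 0.365.
Then n_R = 1.27, n_T = 4.26, so y_R = 0.299.

y_R = 0.299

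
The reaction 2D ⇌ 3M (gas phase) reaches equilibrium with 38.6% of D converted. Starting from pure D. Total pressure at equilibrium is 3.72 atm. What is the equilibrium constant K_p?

K_p = 1.61 atm

Let X = conversion of D (basis 1 mol D); extent of reaction ξ = 0.5X.
Mole table: n_D = 1 − X; n_M = 1.5X.
n_T = Σnᵢ = 1 + 0.5X.
At X = 0.386: n_D = 0.614, n_M = 0.579, n_T = 1.19.
p_i = (n_i/n_T)·P. K_p = p_M^3 / (p_D^2) = 1.61 atm.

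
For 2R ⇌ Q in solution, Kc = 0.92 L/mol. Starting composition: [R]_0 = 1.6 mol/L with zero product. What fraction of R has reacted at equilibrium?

X = 0.563

Let X = conversion of R; extent ξ = 1.6X/2 mol/L.
Concentrations: [R] = 1.6 − 1.6X; [Q] = 0.8X.
Kc = [Q] / ([R]^2).
Setting equal to 0.92 and solving for X on (0,1) gives X = 0.563.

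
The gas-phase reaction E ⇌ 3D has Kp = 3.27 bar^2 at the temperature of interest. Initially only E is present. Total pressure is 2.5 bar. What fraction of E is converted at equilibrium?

Basis: 1 mol E initially; let X = conversion of E. Extent ξ = X.
Moles: n_E = 1 − X; n_D = 3X.
Summing: n_T = 1 + 2X.
With p_i = (n_i/n_T)P, Kp = p_D^3 / (p_E).
Equating to 3.27 bar^2 and solving on 0 < X < 1: X = 0.329.

X = 0.329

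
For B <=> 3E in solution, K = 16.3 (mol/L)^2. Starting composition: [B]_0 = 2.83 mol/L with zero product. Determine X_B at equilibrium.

Let X = conversion of B; extent ξ = 2.83·X mol/L.
Concentrations: [B] = 2.83 − 2.83X; [E] = 8.49X.
K = [E]^3 / ([B]).
Equating to 16.3 (mol/L)^2: the physical root is X = 0.363.

X = 0.363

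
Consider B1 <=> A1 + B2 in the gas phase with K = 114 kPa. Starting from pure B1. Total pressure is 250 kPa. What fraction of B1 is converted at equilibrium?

Basis: 1 mol B1 initially; let X = conversion of B1. Extent ξ = X.
Moles: n_B1 = 1 − X; n_A1 = X; n_B2 = X.
Total moles n_T = 1 + X.
y_i = n_i/n_T, p_i = y_i·P. K = p_A1 p_B2 / (p_B1).
Equating to 114 kPa and solving on 0 < X < 1: X = 0.560.

X = 0.560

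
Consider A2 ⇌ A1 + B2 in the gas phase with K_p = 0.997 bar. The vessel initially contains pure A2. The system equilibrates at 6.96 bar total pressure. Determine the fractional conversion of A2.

X = 0.354

Let X = conversion of A2 (basis 1 mol A2); extent of reaction ξ = X.
Species balance: n_A2 = 1 − X; n_A1 = X; n_B2 = X.
n_T = Σnᵢ = 1 + X.
y_i = n_i/n_T, p_i = y_i·P. K_p = p_A1 p_B2 / (p_A2).
Setting this equal to 0.997 bar and taking the physical root (0 < X < 1) gives X = 0.354.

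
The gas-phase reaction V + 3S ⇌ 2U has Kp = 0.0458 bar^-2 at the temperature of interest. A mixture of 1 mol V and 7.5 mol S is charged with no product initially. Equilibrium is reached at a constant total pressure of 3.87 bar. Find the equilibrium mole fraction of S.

Let X = conversion of V (basis 1 mol V); extent of reaction ξ = X.
Moles: n_V = 1 − X; n_S = 7.5 − 3X; n_U = 2X.
Summing: n_T = 8.5 − 2X.
Mole fractions y_i = n_i/n_T; Kp = p_U^2 / (p_V p_S^3) with p_i = y_i·P.
Setting this equal to 0.0458 bar^-2 and taking the physical root (0 < X < 1) gives X = 0.540.
Then n_S = 5.88, n_T = 7.42, so y_S = 0.792.

y_S = 0.792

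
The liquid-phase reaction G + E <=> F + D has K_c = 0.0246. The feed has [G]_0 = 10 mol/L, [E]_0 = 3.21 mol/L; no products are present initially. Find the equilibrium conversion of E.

X = 0.233

Let X = conversion of E; extent ξ = 3.21·X mol/L.
Concentrations: [G] = 10 − 3.21X; [E] = 3.21 − 3.21X; [F] = 3.21X; [D] = 3.21X.
K_c = [F] [D] / ([G] [E]).
Setting equal to 0.0246 and solving for X on (0,1) gives X = 0.233.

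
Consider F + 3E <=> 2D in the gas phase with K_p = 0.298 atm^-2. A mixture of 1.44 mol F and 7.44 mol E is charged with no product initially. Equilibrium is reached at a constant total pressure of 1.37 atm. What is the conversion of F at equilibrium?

X = 0.416

Take 1.44 mol F as basis and let X be its fractional conversion, so ξ = 1.44X.
Species balance: n_F = 1.44 − 1.44X; n_E = 7.44 − 4.32X; n_D = 2.88X.
Total moles n_T = 8.88 − 2.88X.
Mole fractions y_i = n_i/n_T; K_p = p_D^2 / (p_F p_E^3) with p_i = y_i·P.
This yields a degree-4 equation in X; solving on (0,1), X = 0.416.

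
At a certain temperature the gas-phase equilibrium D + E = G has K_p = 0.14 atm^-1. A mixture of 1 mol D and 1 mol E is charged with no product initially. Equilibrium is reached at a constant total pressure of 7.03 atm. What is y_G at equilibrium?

Take 1 mol D as basis and let X be its fractional conversion, so ξ = X.
Mole table: n_D = 1 − X; n_E = 1 − X; n_G = X.
n_T = Σnᵢ = 2 − X.
With p_i = (n_i/n_T)P, K_p = p_G / (p_D p_E).
Substituting and setting equal to 0.14 atm^-1 gives a polynomial in X; the root in (0,1) is X = 0.290.
Then n_G = 0.29, n_T = 1.71, so y_G = 0.170.

y_G = 0.170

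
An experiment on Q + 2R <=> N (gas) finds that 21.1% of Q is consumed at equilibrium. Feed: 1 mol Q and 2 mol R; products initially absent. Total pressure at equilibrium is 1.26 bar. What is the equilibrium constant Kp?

Let X = conversion of Q (basis 1 mol Q); extent of reaction ξ = X.
At extent ξ: n_Q = 1 − X; n_R = 2 − 2X; n_N = X.
n_T = Σnᵢ = 3 − 2X.
At X = 0.211: n_Q = 0.789, n_R = 1.58, n_N = 0.211, n_T = 2.58.
p_i = (n_i/n_T)·P. Kp = p_N / (p_Q p_R^2) = 0.45 bar^-2.

Kp = 0.45 bar^-2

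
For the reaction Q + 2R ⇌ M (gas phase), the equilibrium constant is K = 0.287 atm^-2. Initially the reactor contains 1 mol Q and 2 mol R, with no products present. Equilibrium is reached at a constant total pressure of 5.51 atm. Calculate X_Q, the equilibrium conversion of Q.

X = 0.619

Let X = conversion of Q (basis 1 mol Q); extent of reaction ξ = X.
Species balance: n_Q = 1 − X; n_R = 2 − 2X; n_M = X.
Total moles n_T = 3 − 2X.
With p_i = (n_i/n_T)P, K = p_M / (p_Q p_R^2).
Setting this equal to 0.287 atm^-2 and taking the physical root (0 < X < 1) gives X = 0.619.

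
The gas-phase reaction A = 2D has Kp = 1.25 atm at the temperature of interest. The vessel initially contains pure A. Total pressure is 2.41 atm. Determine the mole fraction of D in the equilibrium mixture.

y_D = 0.506

Basis: 1 mol A initially; let X = conversion of A. Extent ξ = X.
Species balance: n_A = 1 − X; n_D = 2X.
Total moles n_T = 1 + X.
With p_i = (n_i/n_T)P, Kp = p_D^2 / (p_A).
Setting this equal to 1.25 atm and taking the physical root (0 < X < 1) gives X = 0.339.
Then n_D = 0.678, n_T = 1.34, so y_D = 0.506.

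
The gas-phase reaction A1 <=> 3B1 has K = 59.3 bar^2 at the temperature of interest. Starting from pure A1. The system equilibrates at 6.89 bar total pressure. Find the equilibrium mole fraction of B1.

Basis: 1 mol A1 initially; let X = conversion of A1. Extent ξ = X.
At extent ξ: n_A1 = 1 − X; n_B1 = 3X.
Summing: n_T = 1 + 2X.
With p_i = (n_i/n_T)P, K = p_B1^3 / (p_A1).
Setting this equal to 59.3 bar^2 and taking the physical root (0 < X < 1) gives X = 0.451.
Then n_B1 = 1.35, n_T = 1.9, so y_B1 = 0.712.

y_B1 = 0.712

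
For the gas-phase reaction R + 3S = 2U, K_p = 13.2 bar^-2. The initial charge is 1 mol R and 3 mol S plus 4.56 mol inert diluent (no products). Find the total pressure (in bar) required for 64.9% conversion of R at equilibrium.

Basis: 1 mol R initially; let X = conversion of R. Extent ξ = X.
Moles: n_R = 1 − X; n_S = 3 − 3X; n_U = 2X; n_I = 4.56 (inert).
Total moles n_T = 8.56 − 2X.
K_p = p_U^2 / (p_R p_S^3) with p_i = (n_i/n_T)·P.
At X = 0.649: the mole-fraction product g(X) = Π y_i^ν_i = 216.8. Since K_p = g(X)·P^{-2}, P = (g/K_p)^(1/2) = (216.8/13.2)^(1/2) = 4.05 bar.

P = 4.05 bar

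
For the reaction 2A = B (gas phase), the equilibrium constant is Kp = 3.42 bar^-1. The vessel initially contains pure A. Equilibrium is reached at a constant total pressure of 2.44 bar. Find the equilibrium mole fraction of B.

y_B = 0.709

Take 1 mol A as basis and let X be its fractional conversion, so ξ = 0.5X.
Species balance: n_A = 1 − X; n_B = 0.5X.
n_T = Σnᵢ = 1 − 0.5X.
y_i = n_i/n_T, p_i = y_i·P. Kp = p_B / (p_A^2).
Equating to 3.42 bar^-1 and solving on 0 < X < 1: X = 0.829.
Then n_B = 0.415, n_T = 0.585, so y_B = 0.709.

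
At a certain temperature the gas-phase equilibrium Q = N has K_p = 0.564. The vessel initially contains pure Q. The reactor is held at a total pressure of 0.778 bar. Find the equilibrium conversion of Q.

X = 0.361

Basis: 1 mol Q initially; let X = conversion of Q. Extent ξ = X.
Species balance: n_Q = 1 − X; n_N = X.
Total moles n_T = 1 (Δν = 0, constant).
y_i = n_i/n_T, p_i = y_i·P. K_p = p_N / (p_Q).
Substituting and setting equal to 0.564 gives a polynomial in X; the root in (0,1) is X = 0.361.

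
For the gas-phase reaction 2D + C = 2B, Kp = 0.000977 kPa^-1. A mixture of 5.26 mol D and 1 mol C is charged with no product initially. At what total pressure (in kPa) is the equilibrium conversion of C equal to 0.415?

Let X = conversion of C (basis 1 mol C); extent of reaction ξ = X.
At extent ξ: n_D = 5.26 − 2X; n_C = 1 − X; n_B = 2X.
n_T = Σnᵢ = 6.26 − X.
Kp = p_B^2 / (p_D^2 p_C) with p_i = (n_i/n_T)·P.
At X = 0.415: the mole-fraction product g(X) = Π y_i^ν_i = 0.3507. Since Kp = g(X)·P^{-1}, P = (g/Kp)^(1/1) = (0.3507/0.000977)^(1/1) = 359 kPa.

P = 359 kPa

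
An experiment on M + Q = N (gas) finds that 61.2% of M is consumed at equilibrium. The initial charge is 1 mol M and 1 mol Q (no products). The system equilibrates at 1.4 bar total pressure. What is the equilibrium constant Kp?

Let X = conversion of M (basis 1 mol M); extent of reaction ξ = X.
Moles: n_M = 1 − X; n_Q = 1 − X; n_N = X.
Total moles n_T = 2 − X.
At X = 0.612: n_M = 0.388, n_Q = 0.388, n_N = 0.612, n_T = 1.39.
p_i = (n_i/n_T)·P. Kp = p_N / (p_M p_Q) = 4.03 bar^-1.

Kp = 4.03 bar^-1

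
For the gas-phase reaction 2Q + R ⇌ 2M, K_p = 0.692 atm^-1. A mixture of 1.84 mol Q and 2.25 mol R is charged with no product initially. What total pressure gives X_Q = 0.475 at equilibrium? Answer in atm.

Take 1.84 mol Q as basis and let X be its fractional conversion, so ξ = 0.92X.
Species balance: n_Q = 1.84 − 1.84X; n_R = 2.25 − 0.92X; n_M = 1.84X.
Summing: n_T = 4.09 − 0.92X.
K_p = p_M^2 / (p_Q^2 p_R) with p_i = (n_i/n_T)·P.
At X = 0.475: the mole-fraction product g(X) = Π y_i^ν_i = 1.649. Since K_p = g(X)·P^{-1}, P = (g/K_p)^(1/1) = (1.649/0.692)^(1/1) = 2.38 atm.

P = 2.38 atm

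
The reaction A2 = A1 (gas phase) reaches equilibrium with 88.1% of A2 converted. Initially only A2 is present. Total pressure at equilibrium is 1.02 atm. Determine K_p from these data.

Take 1 mol A2 as basis and let X be its fractional conversion, so ξ = X.
Species balance: n_A2 = 1 − X; n_A1 = X.
Total moles n_T = 1 (Δν = 0, constant).
At X = 0.881: n_A2 = 0.119, n_A1 = 0.881, n_T = 1.
p_i = (n_i/n_T)·P. K_p = p_A1 / (p_A2) = 7.4.

K_p = 7.4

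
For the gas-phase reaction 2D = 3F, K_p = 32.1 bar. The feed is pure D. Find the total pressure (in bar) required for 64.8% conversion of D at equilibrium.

P = 5.73 bar

Let X = conversion of D (basis 1 mol D); extent of reaction ξ = 0.5X.
At extent ξ: n_D = 1 − X; n_F = 1.5X.
Total moles n_T = 1 + 0.5X.
K_p = p_F^3 / (p_D^2) with p_i = (n_i/n_T)·P.
At X = 0.648: the mole-fraction product g(X) = Π y_i^ν_i = 5.598. Since K_p = g(X)·P^{1}, P = (K_p/g)^(1/1) = (32.1/5.598)^(1/1) = 5.73 bar.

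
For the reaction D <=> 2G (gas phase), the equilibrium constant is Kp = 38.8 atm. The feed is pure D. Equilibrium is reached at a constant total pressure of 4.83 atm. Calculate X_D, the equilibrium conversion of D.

X = 0.817

Let X = conversion of D (basis 1 mol D); extent of reaction ξ = X.
At extent ξ: n_D = 1 − X; n_G = 2X.
n_T = Σnᵢ = 1 + X.
With p_i = (n_i/n_T)P, Kp = p_G^2 / (p_D).
Substituting and setting equal to 38.8 atm gives a polynomial in X; the root in (0,1) is X = 0.817.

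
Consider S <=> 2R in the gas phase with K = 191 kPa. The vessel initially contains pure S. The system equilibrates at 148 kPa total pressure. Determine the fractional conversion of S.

Basis: 1 mol S initially; let X = conversion of S. Extent ξ = X.
Mole table: n_S = 1 − X; n_R = 2X.
Summing: n_T = 1 + X.
Mole fractions y_i = n_i/n_T; K = p_R^2 / (p_S) with p_i = y_i·P.
Setting this equal to 191 kPa and taking the physical root (0 < X < 1) gives X = 0.494.

X = 0.494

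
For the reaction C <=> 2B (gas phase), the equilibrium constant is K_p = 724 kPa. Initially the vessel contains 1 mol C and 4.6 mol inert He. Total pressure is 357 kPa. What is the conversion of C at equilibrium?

Let X = conversion of C (basis 1 mol C); extent of reaction ξ = X.
Species balance: n_C = 1 − X; n_B = 2X; n_I = 4.6 (inert).
Total moles n_T = 5.6 + X.
Mole fractions y_i = n_i/n_T; K_p = p_B^2 / (p_C) with p_i = y_i·P.
Equating to 724 kPa and solving on 0 < X < 1: X = 0.802.

X = 0.802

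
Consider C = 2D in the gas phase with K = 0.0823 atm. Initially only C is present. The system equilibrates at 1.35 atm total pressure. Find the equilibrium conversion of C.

Let X = conversion of C (basis 1 mol C); extent of reaction ξ = X.
Moles: n_C = 1 − X; n_D = 2X.
n_T = Σnᵢ = 1 + X.
With p_i = (n_i/n_T)P, K = p_D^2 / (p_C).
Equating to 0.0823 atm and solving on 0 < X < 1: X = 0.123.

X = 0.123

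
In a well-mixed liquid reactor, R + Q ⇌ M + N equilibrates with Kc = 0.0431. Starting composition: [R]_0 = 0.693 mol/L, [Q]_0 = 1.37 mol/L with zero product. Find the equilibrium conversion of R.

Let X = conversion of R; extent ξ = 0.693·X mol/L.
Concentrations: [R] = 0.693 − 0.693X; [Q] = 1.37 − 0.693X; [M] = 0.693X; [N] = 0.693X.
Kc = [M] [N] / ([R] [Q]).
Solving Kc = 0.0431 for X ∈ (0,1): X = 0.239.

X = 0.239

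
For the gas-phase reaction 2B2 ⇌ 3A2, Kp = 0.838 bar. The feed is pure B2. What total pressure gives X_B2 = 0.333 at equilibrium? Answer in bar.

P = 3.49 bar

Take 1 mol B2 as basis and let X be its fractional conversion, so ξ = 0.5X.
Moles: n_B2 = 1 − X; n_A2 = 1.5X.
Summing: n_T = 1 + 0.5X.
Kp = p_A2^3 / (p_B2^2) with p_i = (n_i/n_T)·P.
At X = 0.333: the mole-fraction product g(X) = Π y_i^ν_i = 0.2401. Since Kp = g(X)·P^{1}, P = (Kp/g)^(1/1) = (0.838/0.2401)^(1/1) = 3.49 bar.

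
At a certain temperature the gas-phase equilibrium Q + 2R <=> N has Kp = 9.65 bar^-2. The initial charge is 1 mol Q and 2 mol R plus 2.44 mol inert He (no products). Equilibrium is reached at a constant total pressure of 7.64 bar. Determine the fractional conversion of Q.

Take 1 mol Q as basis and let X be its fractional conversion, so ξ = X.
Moles: n_Q = 1 − X; n_R = 2 − 2X; n_N = X; n_I = 2.44 (inert).
Total moles n_T = 5.44 − 2X.
Mole fractions y_i = n_i/n_T; Kp = p_N / (p_Q p_R^2) with p_i = y_i·P.
This yields a degree-3 equation in X; solving on (0,1), X = 0.826.

X = 0.826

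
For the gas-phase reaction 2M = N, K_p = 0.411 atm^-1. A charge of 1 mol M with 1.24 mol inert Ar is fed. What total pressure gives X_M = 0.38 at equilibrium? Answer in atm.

Let X = conversion of M (basis 1 mol M); extent of reaction ξ = 0.5X.
Moles: n_M = 1 − X; n_N = 0.5X; n_I = 1.24 (inert).
n_T = Σnᵢ = 2.24 − 0.5X.
K_p = p_N / (p_M^2) with p_i = (n_i/n_T)·P.
At X = 0.38: the mole-fraction product g(X) = Π y_i^ν_i = 1.013. Since K_p = g(X)·P^{-1}, P = (g/K_p)^(1/1) = (1.013/0.411)^(1/1) = 2.47 atm.

P = 2.47 atm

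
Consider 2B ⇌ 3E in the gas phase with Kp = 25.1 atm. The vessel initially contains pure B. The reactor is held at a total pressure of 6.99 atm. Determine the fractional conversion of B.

X = 0.603

Basis: 1 mol B initially; let X = conversion of B. Extent ξ = 0.5X.
Mole table: n_B = 1 − X; n_E = 1.5X.
n_T = Σnᵢ = 1 + 0.5X.
Mole fractions y_i = n_i/n_T; Kp = p_E^3 / (p_B^2) with p_i = y_i·P.
Substituting and setting equal to 25.1 atm gives a polynomial in X; the root in (0,1) is X = 0.603.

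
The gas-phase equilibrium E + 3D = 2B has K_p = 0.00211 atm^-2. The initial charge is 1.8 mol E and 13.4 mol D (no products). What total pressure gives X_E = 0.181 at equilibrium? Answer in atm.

P = 3.88 atm

Take 1.8 mol E as basis and let X be its fractional conversion, so ξ = 1.8X.
Species balance: n_E = 1.8 − 1.8X; n_D = 13.4 − 5.4X; n_B = 3.6X.
n_T = Σnᵢ = 15.2 − 3.6X.
K_p = p_B^2 / (p_E p_D^3) with p_i = (n_i/n_T)·P.
At X = 0.181: the mole-fraction product g(X) = Π y_i^ν_i = 0.0318. Since K_p = g(X)·P^{-2}, P = (g/K_p)^(1/2) = (0.0318/0.00211)^(1/2) = 3.88 atm.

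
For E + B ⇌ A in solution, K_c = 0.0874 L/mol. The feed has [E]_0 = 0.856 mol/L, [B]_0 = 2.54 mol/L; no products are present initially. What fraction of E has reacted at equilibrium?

X = 0.173

Let X = conversion of E; extent ξ = 0.856·X mol/L.
Concentrations: [E] = 0.856 − 0.856X; [B] = 2.54 − 0.856X; [A] = 0.856X.
K_c = [A] / ([E] [B]).
Equating to 0.0874 L/mol: the physical root is X = 0.173.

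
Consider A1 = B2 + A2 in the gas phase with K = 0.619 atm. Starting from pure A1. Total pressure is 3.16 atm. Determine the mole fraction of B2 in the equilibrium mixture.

y_B2 = 0.288

Let X = conversion of A1 (basis 1 mol A1); extent of reaction ξ = X.
Species balance: n_A1 = 1 − X; n_B2 = X; n_A2 = X.
Total moles n_T = 1 + X.
Mole fractions y_i = n_i/n_T; K = p_B2 p_A2 / (p_A1) with p_i = y_i·P.
Equating to 0.619 atm and solving on 0 < X < 1: X = 0.405.
Then n_B2 = 0.405, n_T = 1.4, so y_B2 = 0.288.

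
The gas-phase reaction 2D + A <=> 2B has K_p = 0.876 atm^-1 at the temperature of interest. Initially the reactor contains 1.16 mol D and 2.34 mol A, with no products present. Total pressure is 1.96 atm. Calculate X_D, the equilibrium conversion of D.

X = 0.511

Basis: 1.16 mol D initially; let X = conversion of D. Extent ξ = 0.58X.
At extent ξ: n_D = 1.16 − 1.16X; n_A = 2.34 − 0.58X; n_B = 1.16X.
Total moles n_T = 3.5 − 0.58X.
With p_i = (n_i/n_T)P, K_p = p_B^2 / (p_D^2 p_A).
Setting this equal to 0.876 atm^-1 and taking the physical root (0 < X < 1) gives X = 0.511.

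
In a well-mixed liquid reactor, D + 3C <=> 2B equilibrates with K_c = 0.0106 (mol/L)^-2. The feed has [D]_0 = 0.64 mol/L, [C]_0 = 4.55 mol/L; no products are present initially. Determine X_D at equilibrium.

Let X = conversion of D; extent ξ = 0.64·X mol/L.
Concentrations: [D] = 0.64 − 0.64X; [C] = 4.55 − 1.92X; [B] = 1.28X.
K_c = [B]^2 / ([D] [C]^3).
Setting equal to 0.0106 and solving for X on (0,1) gives X = 0.379.

X = 0.379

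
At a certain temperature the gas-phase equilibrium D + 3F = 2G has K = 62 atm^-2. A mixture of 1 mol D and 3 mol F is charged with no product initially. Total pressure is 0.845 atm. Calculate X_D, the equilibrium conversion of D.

Basis: 1 mol D initially; let X = conversion of D. Extent ξ = X.
Mole table: n_D = 1 − X; n_F = 3 − 3X; n_G = 2X.
Summing: n_T = 4 − 2X.
y_i = n_i/n_T, p_i = y_i·P. K = p_G^2 / (p_D p_F^3).
Equating to 62 atm^-2 and solving on 0 < X < 1: X = 0.678.

X = 0.678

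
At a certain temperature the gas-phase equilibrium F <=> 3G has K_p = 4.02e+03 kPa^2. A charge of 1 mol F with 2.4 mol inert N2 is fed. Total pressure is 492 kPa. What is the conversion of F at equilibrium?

X = 0.192

Basis: 1 mol F initially; let X = conversion of F. Extent ξ = X.
Species balance: n_F = 1 − X; n_G = 3X; n_I = 2.4 (inert).
Total moles n_T = 3.4 + 2X.
With p_i = (n_i/n_T)P, K_p = p_G^3 / (p_F).
Setting this equal to 4.02e+03 kPa^2 and taking the physical root (0 < X < 1) gives X = 0.192.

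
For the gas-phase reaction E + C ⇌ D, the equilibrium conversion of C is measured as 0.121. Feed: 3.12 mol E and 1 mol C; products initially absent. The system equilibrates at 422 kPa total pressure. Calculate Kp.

Kp = 0.000435 kPa^-1

Basis: 1 mol C initially; let X = conversion of C. Extent ξ = X.
Mole table: n_E = 3.12 − X; n_C = 1 − X; n_D = X.
Summing: n_T = 4.12 − X.
At X = 0.121: n_E = 3, n_C = 0.879, n_D = 0.121, n_T = 4.
p_i = (n_i/n_T)·P. Kp = p_D / (p_E p_C) = 0.000435 kPa^-1.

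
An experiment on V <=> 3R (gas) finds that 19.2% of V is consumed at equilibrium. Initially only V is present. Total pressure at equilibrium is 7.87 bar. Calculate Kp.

Let X = conversion of V (basis 1 mol V); extent of reaction ξ = X.
Mole table: n_V = 1 − X; n_R = 3X.
n_T = Σnᵢ = 1 + 2X.
At X = 0.192: n_V = 0.808, n_R = 0.576, n_T = 1.38.
p_i = (n_i/n_T)·P. Kp = p_R^3 / (p_V) = 7.65 bar^2.

Kp = 7.65 bar^2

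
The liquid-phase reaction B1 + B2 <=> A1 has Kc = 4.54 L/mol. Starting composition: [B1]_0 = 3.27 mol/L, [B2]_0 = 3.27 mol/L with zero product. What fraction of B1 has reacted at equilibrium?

Let X = conversion of B1; extent ξ = 3.27·X mol/L.
Concentrations: [B1] = 3.27 − 3.27X; [B2] = 3.27 − 3.27X; [A1] = 3.27X.
Kc = [A1] / ([B1] [B2]).
Solving Kc = 4.54 for X ∈ (0,1): X = 0.772.

X = 0.772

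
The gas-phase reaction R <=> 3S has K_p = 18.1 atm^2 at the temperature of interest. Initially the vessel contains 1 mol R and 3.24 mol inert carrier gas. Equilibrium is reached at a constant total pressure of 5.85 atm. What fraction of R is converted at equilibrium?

X = 0.610

Let X = conversion of R (basis 1 mol R); extent of reaction ξ = X.
Mole table: n_R = 1 − X; n_S = 3X; n_I = 3.24 (inert).
Summing: n_T = 4.24 + 2X.
Mole fractions y_i = n_i/n_T; K_p = p_S^3 / (p_R) with p_i = y_i·P.
Setting this equal to 18.1 atm^2 and taking the physical root (0 < X < 1) gives X = 0.610.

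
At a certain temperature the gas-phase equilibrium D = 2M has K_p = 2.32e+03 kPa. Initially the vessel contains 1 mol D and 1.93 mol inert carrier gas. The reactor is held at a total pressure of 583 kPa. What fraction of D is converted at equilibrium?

X = 0.820

Basis: 1 mol D initially; let X = conversion of D. Extent ξ = X.
At extent ξ: n_D = 1 − X; n_M = 2X; n_I = 1.93 (inert).
Summing: n_T = 2.93 + X.
y_i = n_i/n_T, p_i = y_i·P. K_p = p_M^2 / (p_D).
Substituting and setting equal to 2.32e+03 kPa gives a polynomial in X; the root in (0,1) is X = 0.820.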